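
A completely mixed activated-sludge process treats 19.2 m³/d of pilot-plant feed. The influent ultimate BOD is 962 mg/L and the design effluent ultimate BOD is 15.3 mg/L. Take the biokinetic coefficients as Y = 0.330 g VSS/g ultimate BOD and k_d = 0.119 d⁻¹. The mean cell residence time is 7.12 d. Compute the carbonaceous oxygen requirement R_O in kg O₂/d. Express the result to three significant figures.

R_O ≈ 13.6 kg O₂/d

Y_obs = Y / (1 + k_d θ_c) = 0.330 / (1 + 0.119 × 7.12) = 0.330 / 1.847 = 0.1786.
Mass of ultimate BOD removed per day: Q(S₀ − S) = 19.2 × 946.7 g/m³ = 18.18 kg/d.
Net sludge production P_X = 0.1786 × 18.18 = 3.247 kg VSS/d.
Carbonaceous O₂ demand = substrate oxidised − cell-mass equivalent = 18.18 − 1.42 × 3.247 = 13.57 kg O₂/d.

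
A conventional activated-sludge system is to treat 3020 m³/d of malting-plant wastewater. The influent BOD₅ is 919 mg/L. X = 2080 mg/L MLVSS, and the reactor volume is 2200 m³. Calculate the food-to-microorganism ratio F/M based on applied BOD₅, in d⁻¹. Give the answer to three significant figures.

F/M ≈ 0.607 d⁻¹

F/M = Q·S₀ / (V·X) = 3020 × 919 / (2200 × 2080) = 0.6065 g BOD₅·(g VSS·d)⁻¹.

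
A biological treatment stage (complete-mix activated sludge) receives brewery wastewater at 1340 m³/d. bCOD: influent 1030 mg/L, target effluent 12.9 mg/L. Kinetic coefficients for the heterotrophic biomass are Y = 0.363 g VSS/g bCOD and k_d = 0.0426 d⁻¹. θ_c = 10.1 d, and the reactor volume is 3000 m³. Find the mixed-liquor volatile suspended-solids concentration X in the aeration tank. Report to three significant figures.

X ≈ 1160 mg/L

Solving the biomass balance for X: X = Y Q (S₀−S) θ_c / [V (1+k_d θ_c)] = 0.363 × 1340 × (1030 − 12.9) × 10.1 / [3000 × (1 + 0.0426 × 10.1)] = 1165 mg/L.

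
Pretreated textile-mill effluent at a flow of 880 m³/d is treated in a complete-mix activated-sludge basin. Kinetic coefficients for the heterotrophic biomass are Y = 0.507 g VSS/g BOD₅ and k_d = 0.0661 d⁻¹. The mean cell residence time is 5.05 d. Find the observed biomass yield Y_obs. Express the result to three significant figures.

Correct the yield for decay: Y_obs = Y/(1 + k_d θ_c) = 0.507 / (1 + 0.0661 × 5.05) = 0.507 / 1.334 = 0.3801.

Y_obs ≈ 0.380 g VSS/g BOD₅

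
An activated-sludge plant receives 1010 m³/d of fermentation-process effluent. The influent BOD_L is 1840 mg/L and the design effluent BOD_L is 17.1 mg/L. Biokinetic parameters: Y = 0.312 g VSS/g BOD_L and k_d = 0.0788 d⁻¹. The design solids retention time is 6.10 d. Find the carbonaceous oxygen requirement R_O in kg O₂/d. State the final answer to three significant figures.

R_O ≈ 1290 kg O₂/d

The observed yield is Y_obs = Y/(1 + k_d·θ_c) = 0.312 / (1 + 0.0788 × 6.10) = 0.312 / 1.481 = 0.2107 g VSS per g BOD_L removed.
Mass of BOD_L removed per day: Q(S₀ − S) = 1010 × 1823 g/m³ = 1841 kg/d.
Biomass synthesised: P_X = Y_obs × 1841 = 388.0 kg VSS/d.
R_O = Q·ΔS − 1.42 P_X = 1841 − 550.9 = 1290 kg O₂/d.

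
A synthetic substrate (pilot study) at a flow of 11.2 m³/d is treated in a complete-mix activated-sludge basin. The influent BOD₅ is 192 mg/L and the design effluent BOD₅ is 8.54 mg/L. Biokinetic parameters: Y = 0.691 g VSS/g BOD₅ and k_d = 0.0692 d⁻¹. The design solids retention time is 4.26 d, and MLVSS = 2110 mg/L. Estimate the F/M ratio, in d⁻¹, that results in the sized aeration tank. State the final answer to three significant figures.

F/M ≈ 0.460 d⁻¹

From the SRT design equation V = Y Q (S₀−S) θ_c / [X (1 + k_d θ_c)] = 0.691 × 11.2 × (192 − 8.54) × 4.26 / [2110 × (1 + 0.0692 × 4.26)] = 6.05×10^3 / 2732 = 2.214 m³.
F/M = applied load / biomass = Q·S₀/(V·X) = 11.2 × 192 / (2.214 × 2110) = 0.4603 d⁻¹.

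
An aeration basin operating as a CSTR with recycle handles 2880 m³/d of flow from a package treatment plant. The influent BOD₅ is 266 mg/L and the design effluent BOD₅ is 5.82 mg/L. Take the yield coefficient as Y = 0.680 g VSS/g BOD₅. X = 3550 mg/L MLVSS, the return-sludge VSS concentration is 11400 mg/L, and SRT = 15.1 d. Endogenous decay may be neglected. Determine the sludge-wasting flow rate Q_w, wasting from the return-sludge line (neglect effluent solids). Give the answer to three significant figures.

Q_w ≈ 44.7 m³/d

Biomass mass balance (decay neglected): V·X = Y·Q·(S₀ − S)·θ_c, so V = 0.680 × 2880 × (266 − 5.82) × 15.1 / 3550 = 2167 m³.
θ_c = V·X/(Q_w·X_r) when wasting from the recycle, so Q_w = V·X/(θ_c·X_r) = 2167 × 3550 / (15.1 × 11400) = 44.70 m³/d.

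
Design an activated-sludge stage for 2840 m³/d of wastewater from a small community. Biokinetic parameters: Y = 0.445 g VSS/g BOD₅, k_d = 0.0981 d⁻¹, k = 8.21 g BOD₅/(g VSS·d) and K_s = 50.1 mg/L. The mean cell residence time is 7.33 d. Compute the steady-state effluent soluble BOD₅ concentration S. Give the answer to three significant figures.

S ≈ 3.44 mg/L

From the Monod/SRT balance for a CMAS, S = K_s·(1+k_d θ_c)/[θ_c·(Y k − k_d) − 1] = 50.1 × (1 + 0.0981 × 7.33) / [7.33 × (0.445 × 8.21 − 0.0981) − 1] = 86.13 / 25.06 = 3.437 mg/L.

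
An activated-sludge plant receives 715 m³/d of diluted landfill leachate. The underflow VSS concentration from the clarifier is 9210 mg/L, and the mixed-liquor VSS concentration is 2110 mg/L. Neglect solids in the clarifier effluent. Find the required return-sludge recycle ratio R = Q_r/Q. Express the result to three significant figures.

R ≈ 0.297

Solids balance on the clarifier gives (1+R)X = R·X_r, so R = X/(X_r − X) = 2110 / (9210 − 2110) = 0.2972.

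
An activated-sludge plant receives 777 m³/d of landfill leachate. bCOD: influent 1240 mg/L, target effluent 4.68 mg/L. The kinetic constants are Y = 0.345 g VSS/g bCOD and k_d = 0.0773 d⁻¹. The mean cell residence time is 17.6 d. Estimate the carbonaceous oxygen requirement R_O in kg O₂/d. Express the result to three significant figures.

Y_obs = Y / (1 + k_d θ_c) = 0.345 / (1 + 0.0773 × 17.6) = 0.345 / 2.360 = 0.1462.
Substrate removed = Q·(S₀ − S) = 777 m³/d × (1240 − 4.68) g/m³ = 9.6×10^5 g/d = 959.8 kg/d.
P_X = Y_obs·Q·(S₀ − S) = 0.1462 × 959.8 = 140.3 kg VSS/d.
R_O = Q·(S₀ − S) − 1.42·P_X = 959.8 − 1.42 × 140.3 = 760.6 kg O₂/d.

R_O ≈ 761 kg O₂/d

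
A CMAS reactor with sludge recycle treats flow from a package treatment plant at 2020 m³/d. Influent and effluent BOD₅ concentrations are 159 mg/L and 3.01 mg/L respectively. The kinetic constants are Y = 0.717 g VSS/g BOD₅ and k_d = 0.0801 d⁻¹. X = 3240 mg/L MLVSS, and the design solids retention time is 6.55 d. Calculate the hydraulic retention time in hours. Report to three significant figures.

Rearranging the biomass balance for a CMAS with decay, V = Y·Q·ΔS·θ_c / [X·(1+k_d θ_c)] = 0.717 × 2020 × (159 − 3.01) × 6.55 / [3240 × (1 + 0.0801 × 6.55)] = 1.48×10^6 / 4940 = 299.6 m³.
HRT = V/Q = 299.6 m³ / 2020 m³·d⁻¹ = 0.1483 d × 24 = 3.559 h.

τ ≈ 3.56 h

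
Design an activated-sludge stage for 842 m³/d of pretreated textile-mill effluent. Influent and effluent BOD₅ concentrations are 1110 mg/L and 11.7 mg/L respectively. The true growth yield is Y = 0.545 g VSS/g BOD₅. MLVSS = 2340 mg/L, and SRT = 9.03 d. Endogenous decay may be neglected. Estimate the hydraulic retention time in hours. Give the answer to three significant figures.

τ ≈ 55.4 h

V·X = Y·Q·ΔS·θ_c gives V = 0.545 × 842 × (1110 − 11.7) × 9.03 / 2340 = 1945 m³.
HRT = V/Q = 1945 m³ / 842 m³·d⁻¹ = 2.310 d × 24 = 55.44 h.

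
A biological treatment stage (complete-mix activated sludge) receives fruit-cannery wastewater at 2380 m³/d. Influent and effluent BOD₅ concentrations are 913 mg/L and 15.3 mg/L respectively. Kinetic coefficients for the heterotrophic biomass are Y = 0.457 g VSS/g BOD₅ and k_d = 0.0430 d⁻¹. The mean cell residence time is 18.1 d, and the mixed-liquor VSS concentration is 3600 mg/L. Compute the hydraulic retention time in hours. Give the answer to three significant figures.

τ ≈ 27.8 h

Steady-state biomass mass balance: V·X·(1 + k_d·θ_c) = Y·Q·(S₀ − S)·θ_c, so V = 0.457 × 2380 × (913 − 15.3) × 18.1 / [3600 × (1 + 0.0430 × 18.1)] = 1.77×10^7 / 6402 = 2761 m³.
HRT = V/Q = 2761 m³ / 2380 m³·d⁻¹ = 1.160 d × 24 = 27.84 h.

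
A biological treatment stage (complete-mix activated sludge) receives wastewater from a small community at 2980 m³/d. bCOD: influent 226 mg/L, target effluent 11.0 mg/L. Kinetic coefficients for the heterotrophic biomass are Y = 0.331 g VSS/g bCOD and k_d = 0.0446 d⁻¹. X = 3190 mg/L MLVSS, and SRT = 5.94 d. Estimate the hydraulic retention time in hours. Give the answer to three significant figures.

τ ≈ 2.51 h

Rearranging the biomass balance for a CMAS with decay, V = Y·Q·ΔS·θ_c / [X·(1+k_d θ_c)] = 0.331 × 2980 × (226 − 11.0) × 5.94 / [3190 × (1 + 0.0446 × 5.94)] = 1.26×10^6 / 4035 = 312.2 m³.
Hydraulic retention time τ = V/Q = 312.2 / 2980 = 0.1048 d = 2.514 h.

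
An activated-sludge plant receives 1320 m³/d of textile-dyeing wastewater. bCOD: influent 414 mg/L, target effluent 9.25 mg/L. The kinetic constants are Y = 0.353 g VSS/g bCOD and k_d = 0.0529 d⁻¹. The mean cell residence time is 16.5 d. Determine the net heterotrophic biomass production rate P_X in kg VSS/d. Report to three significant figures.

Correct the yield for decay: Y_obs = Y/(1 + k_d θ_c) = 0.353 / (1 + 0.0529 × 16.5) = 0.353 / 1.873 = 0.1885.
Substrate removed = Q·(S₀ − S) = 1320 m³/d × (414 − 9.25) g/m³ = 5.34×10^5 g/d = 534.3 kg/d.
P_X = Y_obs · Q(S₀ − S) = 0.1885 × 534.3 = 100.7 kg VSS/d.

P_X ≈ 101 kg VSS/d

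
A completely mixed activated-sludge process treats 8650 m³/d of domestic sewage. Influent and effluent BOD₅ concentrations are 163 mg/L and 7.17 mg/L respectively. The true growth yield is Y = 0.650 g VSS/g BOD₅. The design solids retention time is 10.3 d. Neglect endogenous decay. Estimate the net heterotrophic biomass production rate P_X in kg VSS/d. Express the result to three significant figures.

Since k_d ≈ 0, Y_obs = Y = 0.650 g VSS/g BOD₅.
Mass of BOD₅ removed per day: Q(S₀ − S) = 8650 × 155.8 g/m³ = 1348 kg/d.
P_X = Y_obs · Q(S₀ − S) = 0.6500 × 1348 = 876.2 kg VSS/d.

P_X ≈ 876 kg VSS/d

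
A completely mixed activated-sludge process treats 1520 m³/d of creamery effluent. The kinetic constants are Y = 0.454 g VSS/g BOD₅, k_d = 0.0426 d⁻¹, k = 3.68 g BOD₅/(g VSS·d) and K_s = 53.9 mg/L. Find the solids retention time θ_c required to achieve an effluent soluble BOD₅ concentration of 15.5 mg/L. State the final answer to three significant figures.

From 1/θ_c = Y·k·S/(K_s + S) − k_d: Y·k·S/(K_s+S) = 0.454 × 3.68 × 15.5 / (53.9 + 15.5) = 0.3731 d⁻¹.
θ_c = 1/(μ − k_d) = 1/(0.3731 − 0.0426) = 1/0.3305 = 3.025 d.

θ_c ≈ 3.03 d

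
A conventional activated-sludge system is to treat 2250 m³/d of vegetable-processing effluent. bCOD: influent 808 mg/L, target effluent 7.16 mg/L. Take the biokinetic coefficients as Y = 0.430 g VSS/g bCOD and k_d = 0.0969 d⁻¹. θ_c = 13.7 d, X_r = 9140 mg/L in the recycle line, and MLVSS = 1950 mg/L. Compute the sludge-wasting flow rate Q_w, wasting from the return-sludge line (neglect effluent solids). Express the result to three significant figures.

Steady-state biomass mass balance: V·X·(1 + k_d·θ_c) = Y·Q·(S₀ − S)·θ_c, so V = 0.430 × 2250 × (808 − 7.16) × 13.7 / [1950 × (1 + 0.0969 × 13.7)] = 1.06×10^7 / 4539 = 2339 m³.
Q_w = (V·X)/(θ_c X_r) = 2339 × 1950 / (13.7 × 9140) = 36.42 m³/d.

Q_w ≈ 36.4 m³/d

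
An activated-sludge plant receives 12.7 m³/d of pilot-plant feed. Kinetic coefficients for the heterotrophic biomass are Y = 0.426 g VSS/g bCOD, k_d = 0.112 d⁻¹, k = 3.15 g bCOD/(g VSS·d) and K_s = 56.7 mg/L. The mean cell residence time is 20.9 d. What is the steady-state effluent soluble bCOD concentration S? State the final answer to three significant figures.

For a completely mixed reactor with recycle the Lawrence–McCarty relation gives S = K_s·(1 + k_d·θ_c) / [θ_c·(Y·k − k_d) − 1] = 56.7 × (1 + 0.112 × 20.9) / [20.9 × (0.426 × 3.15 − 0.112) − 1] = 189.4 / 24.70 = 7.667 mg/L.

S ≈ 7.67 mg/L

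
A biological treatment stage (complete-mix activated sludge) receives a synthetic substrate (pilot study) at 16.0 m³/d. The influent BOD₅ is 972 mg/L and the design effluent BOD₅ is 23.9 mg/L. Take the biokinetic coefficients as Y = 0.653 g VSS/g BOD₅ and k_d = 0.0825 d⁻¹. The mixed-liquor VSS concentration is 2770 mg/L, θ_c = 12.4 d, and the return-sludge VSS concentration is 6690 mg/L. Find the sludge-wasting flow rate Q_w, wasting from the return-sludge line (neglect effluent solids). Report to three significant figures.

Q_w ≈ 0.732 m³/d

Rearranging the biomass balance for a CMAS with decay, V = Y·Q·ΔS·θ_c / [X·(1+k_d θ_c)] = 0.653 × 16.0 × (972 − 23.9) × 12.4 / [2770 × (1 + 0.0825 × 12.4)] = 1.23×10^5 / 5604 = 21.92 m³.
Q_w = (V·X)/(θ_c X_r) = 21.92 × 2770 / (12.4 × 6690) = 0.7319 m³/d.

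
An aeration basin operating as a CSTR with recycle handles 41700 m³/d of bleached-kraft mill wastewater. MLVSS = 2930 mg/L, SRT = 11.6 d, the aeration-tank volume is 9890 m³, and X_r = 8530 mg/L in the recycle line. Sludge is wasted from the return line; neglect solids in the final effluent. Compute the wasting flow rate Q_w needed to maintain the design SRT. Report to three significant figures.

Q_w ≈ 293 m³/d

Wasting from the return line (neglecting effluent solids): Q_w = V·X / (θ_c·X_r) = 9890 × 2930 / (11.6 × 8530) = 292.9 m³/d.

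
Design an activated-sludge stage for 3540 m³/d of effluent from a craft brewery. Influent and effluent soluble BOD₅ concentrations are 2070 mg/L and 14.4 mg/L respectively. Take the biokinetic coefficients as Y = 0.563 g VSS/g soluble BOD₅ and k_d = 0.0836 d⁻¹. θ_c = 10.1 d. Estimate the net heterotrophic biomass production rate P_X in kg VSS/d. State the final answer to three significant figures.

The observed yield is Y_obs = Y/(1 + k_d·θ_c) = 0.563 / (1 + 0.0836 × 10.1) = 0.563 / 1.844 = 0.3053 g VSS per g soluble BOD₅ removed.
Substrate removed = Q·(S₀ − S) = 3540 m³/d × (2070 − 14.4) g/m³ = 7.28×10^6 g/d = 7277 kg/d.
P_X = Y_obs · Q(S₀ − S) = 0.3053 × 7277 = 2221 kg VSS/d.

P_X ≈ 2220 kg VSS/d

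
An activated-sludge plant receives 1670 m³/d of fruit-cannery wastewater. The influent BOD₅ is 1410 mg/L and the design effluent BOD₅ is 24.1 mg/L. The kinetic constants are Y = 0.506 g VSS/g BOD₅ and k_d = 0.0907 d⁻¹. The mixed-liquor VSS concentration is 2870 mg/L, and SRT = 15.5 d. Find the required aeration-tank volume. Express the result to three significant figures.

Rearranging the biomass balance for a CMAS with decay, V = Y·Q·ΔS·θ_c / [X·(1+k_d θ_c)] = 0.506 × 1670 × (1410 − 24.1) × 15.5 / [2870 × (1 + 0.0907 × 15.5)] = 1.82×10^7 / 6905 = 2629 m³.

V ≈ 2630 m³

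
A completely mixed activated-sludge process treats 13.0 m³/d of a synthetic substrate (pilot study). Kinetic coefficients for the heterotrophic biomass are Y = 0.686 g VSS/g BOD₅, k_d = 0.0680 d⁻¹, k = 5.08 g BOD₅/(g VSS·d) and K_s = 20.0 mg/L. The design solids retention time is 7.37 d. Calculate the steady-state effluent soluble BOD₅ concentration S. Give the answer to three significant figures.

S ≈ 1.24 mg/L

For a completely mixed reactor with recycle the Lawrence–McCarty relation gives S = K_s·(1 + k_d·θ_c) / [θ_c·(Y·k − k_d) − 1] = 20.0 × (1 + 0.0680 × 7.37) / [7.37 × (0.686 × 5.08 − 0.0680) − 1] = 30.02 / 24.18 = 1.242 mg/L.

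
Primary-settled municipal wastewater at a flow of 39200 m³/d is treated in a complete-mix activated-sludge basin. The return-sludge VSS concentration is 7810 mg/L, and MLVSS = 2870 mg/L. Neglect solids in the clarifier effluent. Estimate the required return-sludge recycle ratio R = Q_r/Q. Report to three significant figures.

R ≈ 0.581

Mass balance around the secondary clarifier (neglecting effluent solids): R = X / (X_r − X) = 2870 / (7810 − 2870) = 0.5810.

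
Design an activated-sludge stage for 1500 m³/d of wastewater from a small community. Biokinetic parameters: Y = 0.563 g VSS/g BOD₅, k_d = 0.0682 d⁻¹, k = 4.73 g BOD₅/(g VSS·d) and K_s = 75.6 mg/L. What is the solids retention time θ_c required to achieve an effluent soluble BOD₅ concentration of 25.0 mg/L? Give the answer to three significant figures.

From 1/θ_c = Y·k·S/(K_s + S) − k_d: Y·k·S/(K_s+S) = 0.563 × 4.73 × 25.0 / (75.6 + 25.0) = 0.6618 d⁻¹.
θ_c = 1/(μ − k_d) = 1/(0.6618 − 0.0682) = 1/0.5936 = 1.685 d.

θ_c ≈ 1.68 d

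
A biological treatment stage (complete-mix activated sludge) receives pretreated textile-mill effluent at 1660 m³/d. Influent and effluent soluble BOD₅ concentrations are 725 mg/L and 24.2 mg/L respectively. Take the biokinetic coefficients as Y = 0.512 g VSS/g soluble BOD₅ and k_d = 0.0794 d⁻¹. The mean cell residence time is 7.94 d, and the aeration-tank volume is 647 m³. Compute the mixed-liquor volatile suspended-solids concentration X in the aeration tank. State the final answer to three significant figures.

Solving the biomass balance for X: X = Y Q (S₀−S) θ_c / [V (1+k_d θ_c)] = 0.512 × 1660 × (725 − 24.2) × 7.94 / [647 × (1 + 0.0794 × 7.94)] = 4483 mg/L.

X ≈ 4480 mg/L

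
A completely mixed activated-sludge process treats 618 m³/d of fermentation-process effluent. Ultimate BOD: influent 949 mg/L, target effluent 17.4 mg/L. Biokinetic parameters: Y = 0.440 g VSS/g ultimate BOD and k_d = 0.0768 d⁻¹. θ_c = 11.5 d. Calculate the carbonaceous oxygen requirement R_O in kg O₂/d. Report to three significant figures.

Y_obs = Y / (1 + k_d θ_c) = 0.440 / (1 + 0.0768 × 11.5) = 0.440 / 1.883 = 0.2336.
Substrate removed = Q·(S₀ − S) = 618 m³/d × (949 − 17.4) g/m³ = 5.76×10^5 g/d = 575.7 kg/d.
P_X = Y_obs·Q·(S₀ − S) = 0.2336 × 575.7 = 134.5 kg VSS/d.
R_O = Q·(S₀ − S) − 1.42·P_X = 575.7 − 1.42 × 134.5 = 384.7 kg O₂/d.

R_O ≈ 385 kg O₂/d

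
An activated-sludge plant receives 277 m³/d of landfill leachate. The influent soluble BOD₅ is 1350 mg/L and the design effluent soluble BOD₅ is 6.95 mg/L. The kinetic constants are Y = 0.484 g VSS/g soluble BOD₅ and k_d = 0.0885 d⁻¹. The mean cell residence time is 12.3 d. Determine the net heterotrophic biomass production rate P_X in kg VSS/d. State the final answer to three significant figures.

P_X ≈ 86.2 kg VSS/d

Correct the yield for decay: Y_obs = Y/(1 + k_d θ_c) = 0.484 / (1 + 0.0885 × 12.3) = 0.484 / 2.089 = 0.2317.
Substrate removed = Q·(S₀ − S) = 277 m³/d × (1350 − 6.95) g/m³ = 3.72×10^5 g/d = 372.0 kg/d.
So the net sludge growth is P_X = 0.2317 × 372.0 = 86.21 kg VSS/d.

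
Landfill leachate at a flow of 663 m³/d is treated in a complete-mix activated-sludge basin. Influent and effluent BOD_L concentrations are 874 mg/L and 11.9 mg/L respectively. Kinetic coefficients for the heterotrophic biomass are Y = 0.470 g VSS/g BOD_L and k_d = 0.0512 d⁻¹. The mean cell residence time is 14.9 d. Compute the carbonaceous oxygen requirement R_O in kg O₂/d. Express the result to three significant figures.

Y_obs = Y / (1 + k_d θ_c) = 0.470 / (1 + 0.0512 × 14.9) = 0.470 / 1.763 = 0.2666.
Substrate removed = Q·(S₀ − S) = 663 m³/d × (874 − 11.9) g/m³ = 5.72×10^5 g/d = 571.6 kg/d.
P_X = Y_obs·Q·(S₀ − S) = 0.2666 × 571.6 = 152.4 kg VSS/d.
R_O = Q·(S₀ − S) − 1.42·P_X = 571.6 − 1.42 × 152.4 = 355.2 kg O₂/d.

R_O ≈ 355 kg O₂/d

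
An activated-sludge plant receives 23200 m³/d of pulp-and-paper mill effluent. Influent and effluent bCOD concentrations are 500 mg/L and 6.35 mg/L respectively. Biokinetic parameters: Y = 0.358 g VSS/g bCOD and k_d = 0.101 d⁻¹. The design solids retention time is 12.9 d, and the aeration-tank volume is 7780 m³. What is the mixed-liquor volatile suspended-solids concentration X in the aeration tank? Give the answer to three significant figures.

X = Y·Q·ΔS·θ_c / [V·(1 + k_d θ_c)] = 0.358 × 23200 × (500 − 6.35) × 12.9 / [7780 × (1 + 0.101 × 12.9)] = 2952 mg/L.

X ≈ 2950 mg/L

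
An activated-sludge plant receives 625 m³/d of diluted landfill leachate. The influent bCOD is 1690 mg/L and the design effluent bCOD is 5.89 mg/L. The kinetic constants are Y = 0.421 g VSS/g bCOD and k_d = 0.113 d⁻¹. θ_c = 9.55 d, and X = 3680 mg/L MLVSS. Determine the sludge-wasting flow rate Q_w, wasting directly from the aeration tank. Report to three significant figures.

Q_w ≈ 57.9 m³/d

Rearranging the biomass balance for a CMAS with decay, V = Y·Q·ΔS·θ_c / [X·(1+k_d θ_c)] = 0.421 × 625 × (1690 − 5.89) × 9.55 / [3680 × (1 + 0.113 × 9.55)] = 4.23×10^6 / 7651 = 553.1 m³.
For wasting at MLVSS concentration, Q_w = V/θ_c = 553.1/9.55 = 57.92 m³/d.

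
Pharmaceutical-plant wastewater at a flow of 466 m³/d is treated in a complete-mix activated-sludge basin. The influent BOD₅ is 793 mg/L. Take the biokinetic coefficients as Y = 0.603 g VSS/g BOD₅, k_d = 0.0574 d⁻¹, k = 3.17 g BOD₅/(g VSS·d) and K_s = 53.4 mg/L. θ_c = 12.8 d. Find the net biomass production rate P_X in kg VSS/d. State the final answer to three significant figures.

P_X ≈ 128 kg VSS/d

For a completely mixed reactor with recycle the Lawrence–McCarty relation gives S = K_s·(1 + k_d·θ_c) / [θ_c·(Y·k − k_d) − 1] = 53.4 × (1 + 0.0574 × 12.8) / [12.8 × (0.603 × 3.17 − 0.0574) − 1] = 92.63 / 22.73 = 4.075 mg/L.
The observed yield is Y_obs = Y/(1 + k_d·θ_c) = 0.603 / (1 + 0.0574 × 12.8) = 0.603 / 1.735 = 0.3476 g VSS per g BOD₅ removed.
Q·(S₀ − S) = 466 × (793 − 4.07) × 10⁻³ = 367.6 kg/d removed.
P_X = Y_obs · Q(S₀ − S) = 0.3476 × 367.6 = 127.8 kg VSS/d.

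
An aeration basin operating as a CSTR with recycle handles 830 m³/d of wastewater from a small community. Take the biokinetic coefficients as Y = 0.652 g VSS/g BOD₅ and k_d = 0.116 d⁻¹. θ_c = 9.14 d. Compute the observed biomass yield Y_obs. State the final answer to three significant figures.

Y_obs ≈ 0.316 g VSS/g BOD₅

The observed yield is Y_obs = Y/(1 + k_d·θ_c) = 0.652 / (1 + 0.116 × 9.14) = 0.652 / 2.060 = 0.3165 g VSS per g BOD₅ removed.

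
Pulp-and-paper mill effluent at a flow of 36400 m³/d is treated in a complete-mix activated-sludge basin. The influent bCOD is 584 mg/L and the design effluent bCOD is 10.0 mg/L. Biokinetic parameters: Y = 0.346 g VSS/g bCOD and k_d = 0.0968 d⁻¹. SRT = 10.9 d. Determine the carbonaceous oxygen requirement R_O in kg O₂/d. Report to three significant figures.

R_O ≈ 15900 kg O₂/d

Observed yield with endogenous decay: Y_obs = Y / (1 + k_d·θ_c) = 0.346 / (1 + 0.0968 × 10.9) = 0.346 / 2.055 = 0.1684 g VSS/g bCOD.
Substrate removed = Q·(S₀ − S) = 36400 m³/d × (584 − 10.0) g/m³ = 2.09×10^7 g/d = 20894 kg/d.
Biomass synthesised: P_X = Y_obs × 20894 = 3518 kg VSS/d.
R_O = Q·ΔS − 1.42 P_X = 20894 − 4995 = 15899 kg O₂/d.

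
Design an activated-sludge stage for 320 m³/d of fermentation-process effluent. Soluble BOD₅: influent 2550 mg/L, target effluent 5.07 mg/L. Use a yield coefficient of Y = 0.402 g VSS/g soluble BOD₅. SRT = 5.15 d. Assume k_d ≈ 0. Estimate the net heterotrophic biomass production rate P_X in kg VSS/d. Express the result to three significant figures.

P_X ≈ 327 kg VSS/d

No decay correction is needed, so Y_obs = Y = 0.402.
Substrate removed = Q·(S₀ − S) = 320 m³/d × (2550 − 5.07) g/m³ = 8.14×10^5 g/d = 814.4 kg/d.
P_X = Y_obs · Q(S₀ − S) = 0.4020 × 814.4 = 327.4 kg VSS/d.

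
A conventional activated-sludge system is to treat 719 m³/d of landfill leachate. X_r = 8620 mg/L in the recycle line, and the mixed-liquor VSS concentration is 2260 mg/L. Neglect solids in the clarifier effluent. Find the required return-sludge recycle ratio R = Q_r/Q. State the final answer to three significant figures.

R ≈ 0.355

Solids balance on the clarifier gives (1+R)X = R·X_r, so R = X/(X_r − X) = 2260 / (8620 − 2260) = 0.3553.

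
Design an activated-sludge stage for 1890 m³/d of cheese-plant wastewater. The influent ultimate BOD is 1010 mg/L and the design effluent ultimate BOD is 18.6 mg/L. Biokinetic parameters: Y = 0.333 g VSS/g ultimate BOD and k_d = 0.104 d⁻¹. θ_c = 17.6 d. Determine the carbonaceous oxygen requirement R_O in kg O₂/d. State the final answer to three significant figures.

R_O ≈ 1560 kg O₂/d

Y_obs = Y / (1 + k_d θ_c) = 0.333 / (1 + 0.104 × 17.6) = 0.333 / 2.830 = 0.1177.
ΔS = 1010 − 18.6 = 991.4 mg/L, so the substrate removal rate is 1890 × 991.4/1000 = 1874 kg ultimate BOD/d.
Biomass synthesised: P_X = Y_obs × 1874 = 220.4 kg VSS/d.
Carbonaceous O₂ demand = substrate oxidised − cell-mass equivalent = 1874 − 1.42 × 220.4 = 1561 kg O₂/d.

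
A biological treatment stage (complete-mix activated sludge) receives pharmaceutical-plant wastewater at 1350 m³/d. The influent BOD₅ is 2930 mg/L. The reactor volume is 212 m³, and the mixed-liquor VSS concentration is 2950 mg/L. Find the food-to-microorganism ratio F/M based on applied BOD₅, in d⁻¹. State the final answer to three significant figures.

F/M = Q·S₀ / (V·X) = 1350 × 2930 / (212.0 × 2950) = 6.325 g BOD₅·(g VSS·d)⁻¹.

F/M ≈ 6.32 d⁻¹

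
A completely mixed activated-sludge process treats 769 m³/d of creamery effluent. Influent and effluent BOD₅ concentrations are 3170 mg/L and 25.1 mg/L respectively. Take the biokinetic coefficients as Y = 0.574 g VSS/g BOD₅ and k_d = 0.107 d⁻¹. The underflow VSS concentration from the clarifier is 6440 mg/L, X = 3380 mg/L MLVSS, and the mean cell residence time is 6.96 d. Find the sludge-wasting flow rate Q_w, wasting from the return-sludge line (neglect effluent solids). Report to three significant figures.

Q_w ≈ 124 m³/d

From the SRT design equation V = Y Q (S₀−S) θ_c / [X (1 + k_d θ_c)] = 0.574 × 769 × (3170 − 25.1) × 6.96 / [3380 × (1 + 0.107 × 6.96)] = 9.66×10^6 / 5897 = 1638 m³.
Wasting from the return line (neglecting effluent solids): Q_w = V·X / (θ_c·X_r) = 1638 × 3380 / (6.96 × 6440) = 123.5 m³/d.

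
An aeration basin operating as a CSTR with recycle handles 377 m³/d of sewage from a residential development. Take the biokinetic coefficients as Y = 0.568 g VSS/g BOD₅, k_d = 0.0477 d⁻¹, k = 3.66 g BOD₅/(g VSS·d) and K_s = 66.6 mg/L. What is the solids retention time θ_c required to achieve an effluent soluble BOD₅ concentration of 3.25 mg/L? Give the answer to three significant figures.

From 1/θ_c = Y·k·S/(K_s + S) − k_d: Y·k·S/(K_s+S) = 0.568 × 3.66 × 3.25 / (66.6 + 3.25) = 0.09673 d⁻¹.
1/θ_c = 0.09673 − 0.0477 = 0.04903 d⁻¹, so θ_c = 20.40 d.

θ_c ≈ 20.4 d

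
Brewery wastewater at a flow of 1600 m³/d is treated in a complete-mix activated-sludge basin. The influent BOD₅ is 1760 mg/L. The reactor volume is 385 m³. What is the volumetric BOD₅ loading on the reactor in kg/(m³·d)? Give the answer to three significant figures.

L_v ≈ 7.31 kg BOD₅/(m³·d)

Volumetric loading L_v = Q·S₀ / V = 1600 × 1760 g/m³ / 385.0 m³ = 7314 g/(m³·d) = 7.314 kg BOD₅/(m³·d).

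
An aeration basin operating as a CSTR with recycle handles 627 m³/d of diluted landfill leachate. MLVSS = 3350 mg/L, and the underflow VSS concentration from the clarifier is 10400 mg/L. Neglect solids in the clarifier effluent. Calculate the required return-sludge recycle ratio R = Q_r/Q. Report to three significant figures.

Solids balance on the clarifier gives (1+R)X = R·X_r, so R = X/(X_r − X) = 3350 / (10400 − 3350) = 0.4752.

R ≈ 0.475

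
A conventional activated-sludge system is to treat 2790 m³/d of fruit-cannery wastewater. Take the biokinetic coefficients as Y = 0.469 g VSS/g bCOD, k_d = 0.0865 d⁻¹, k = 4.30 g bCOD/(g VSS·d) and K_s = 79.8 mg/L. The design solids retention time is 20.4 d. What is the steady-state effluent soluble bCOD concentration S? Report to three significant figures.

S ≈ 5.75 mg/L

From the Monod/SRT balance for a CMAS, S = K_s·(1+k_d θ_c)/[θ_c·(Y k − k_d) − 1] = 79.8 × (1 + 0.0865 × 20.4) / [20.4 × (0.469 × 4.30 − 0.0865) − 1] = 220.6 / 38.38 = 5.749 mg/L.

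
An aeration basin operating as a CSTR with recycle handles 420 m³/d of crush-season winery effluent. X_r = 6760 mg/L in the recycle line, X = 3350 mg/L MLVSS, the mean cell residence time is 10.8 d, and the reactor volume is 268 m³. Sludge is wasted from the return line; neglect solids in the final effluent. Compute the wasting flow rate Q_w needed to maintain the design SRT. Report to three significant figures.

Q_w = (V·X)/(θ_c X_r) = 268.0 × 3350 / (10.8 × 6760) = 12.30 m³/d.

Q_w ≈ 12.3 m³/d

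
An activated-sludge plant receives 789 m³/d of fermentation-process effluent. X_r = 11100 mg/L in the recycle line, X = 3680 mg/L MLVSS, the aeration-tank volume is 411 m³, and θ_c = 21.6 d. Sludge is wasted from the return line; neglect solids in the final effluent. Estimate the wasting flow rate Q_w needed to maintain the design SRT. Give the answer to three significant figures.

Q_w ≈ 6.31 m³/d

Q_w = (V·X)/(θ_c X_r) = 411.0 × 3680 / (21.6 × 11100) = 6.308 m³/d.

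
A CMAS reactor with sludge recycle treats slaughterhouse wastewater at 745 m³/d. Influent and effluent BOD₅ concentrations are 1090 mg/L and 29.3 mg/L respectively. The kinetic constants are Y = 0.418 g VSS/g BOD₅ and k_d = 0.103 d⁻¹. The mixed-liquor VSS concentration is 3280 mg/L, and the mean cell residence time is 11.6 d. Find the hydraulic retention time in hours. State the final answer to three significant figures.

τ ≈ 17.1 h

Steady-state biomass mass balance: V·X·(1 + k_d·θ_c) = Y·Q·(S₀ − S)·θ_c, so V = 0.418 × 745 × (1090 − 29.3) × 11.6 / [3280 × (1 + 0.103 × 11.6)] = 3.83×10^6 / 7199 = 532.2 m³.
Hydraulic retention time τ = V/Q = 532.2 / 745 = 0.7144 d = 17.15 h.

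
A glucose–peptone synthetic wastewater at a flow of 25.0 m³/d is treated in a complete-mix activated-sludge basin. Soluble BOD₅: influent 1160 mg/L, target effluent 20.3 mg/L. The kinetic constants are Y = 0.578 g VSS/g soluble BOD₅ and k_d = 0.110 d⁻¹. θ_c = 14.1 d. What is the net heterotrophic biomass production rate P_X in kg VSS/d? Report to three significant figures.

P_X ≈ 6.46 kg VSS/d

Correct the yield for decay: Y_obs = Y/(1 + k_d θ_c) = 0.578 / (1 + 0.110 × 14.1) = 0.578 / 2.551 = 0.2266.
Substrate removed = Q·(S₀ − S) = 25.0 m³/d × (1160 − 20.3) g/m³ = 2.85×10^4 g/d = 28.49 kg/d.
So the net sludge growth is P_X = 0.2266 × 28.49 = 6.456 kg VSS/d.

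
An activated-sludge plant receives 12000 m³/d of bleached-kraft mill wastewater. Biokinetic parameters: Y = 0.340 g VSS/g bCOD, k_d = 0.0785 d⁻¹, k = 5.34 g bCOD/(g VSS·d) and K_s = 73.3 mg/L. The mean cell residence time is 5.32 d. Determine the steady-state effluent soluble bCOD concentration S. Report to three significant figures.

For a completely mixed reactor with recycle the Lawrence–McCarty relation gives S = K_s·(1 + k_d·θ_c) / [θ_c·(Y·k − k_d) − 1] = 73.3 × (1 + 0.0785 × 5.32) / [5.32 × (0.340 × 5.34 − 0.0785) − 1] = 103.9 / 8.241 = 12.61 mg/L.

S ≈ 12.6 mg/L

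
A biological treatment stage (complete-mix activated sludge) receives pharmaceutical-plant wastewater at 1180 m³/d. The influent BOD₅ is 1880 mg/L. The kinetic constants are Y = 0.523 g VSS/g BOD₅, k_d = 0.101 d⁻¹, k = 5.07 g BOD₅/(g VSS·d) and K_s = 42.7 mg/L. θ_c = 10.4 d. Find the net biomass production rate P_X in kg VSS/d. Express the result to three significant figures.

P_X ≈ 565 kg VSS/d

For a completely mixed reactor with recycle the Lawrence–McCarty relation gives S = K_s·(1 + k_d·θ_c) / [θ_c·(Y·k − k_d) − 1] = 42.7 × (1 + 0.101 × 10.4) / [10.4 × (0.523 × 5.07 − 0.101) − 1] = 87.55 / 25.53 = 3.430 mg/L.
Correct the yield for decay: Y_obs = Y/(1 + k_d θ_c) = 0.523 / (1 + 0.101 × 10.4) = 0.523 / 2.050 = 0.2551.
Q·(S₀ − S) = 1180 × (1880 − 3.43) × 10⁻³ = 2214 kg/d removed.
Net biomass production P_X = Y_obs × Q·(S₀ − S) = 0.2551 × 2214 = 564.8 kg VSS/d.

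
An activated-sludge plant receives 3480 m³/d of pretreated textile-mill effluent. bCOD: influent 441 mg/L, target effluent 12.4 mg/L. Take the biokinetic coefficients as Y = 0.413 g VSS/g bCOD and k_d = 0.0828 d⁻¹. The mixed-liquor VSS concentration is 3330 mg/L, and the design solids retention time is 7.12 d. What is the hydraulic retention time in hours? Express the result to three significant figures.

Rearranging the biomass balance for a CMAS with decay, V = Y·Q·ΔS·θ_c / [X·(1+k_d θ_c)] = 0.413 × 3480 × (441 − 12.4) × 7.12 / [3330 × (1 + 0.0828 × 7.12)] = 4.39×10^6 / 5293 = 828.6 m³.
HRT = V/Q = 828.6 m³ / 3480 m³·d⁻¹ = 0.2381 d × 24 = 5.715 h.

τ ≈ 5.71 h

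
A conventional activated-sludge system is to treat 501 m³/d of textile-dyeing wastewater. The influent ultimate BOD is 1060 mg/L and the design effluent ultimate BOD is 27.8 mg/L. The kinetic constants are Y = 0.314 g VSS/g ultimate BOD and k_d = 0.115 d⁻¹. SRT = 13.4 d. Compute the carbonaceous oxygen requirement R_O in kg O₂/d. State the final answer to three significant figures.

R_O ≈ 426 kg O₂/d

Y_obs = Y / (1 + k_d θ_c) = 0.314 / (1 + 0.115 × 13.4) = 0.314 / 2.541 = 0.1236.
Q·(S₀ − S) = 501 × (1060 − 27.8) × 10⁻³ = 517.1 kg/d removed.
Net sludge production P_X = 0.1236 × 517.1 = 63.90 kg VSS/d.
R_O = Q·ΔS − 1.42 P_X = 517.1 − 90.74 = 426.4 kg O₂/d.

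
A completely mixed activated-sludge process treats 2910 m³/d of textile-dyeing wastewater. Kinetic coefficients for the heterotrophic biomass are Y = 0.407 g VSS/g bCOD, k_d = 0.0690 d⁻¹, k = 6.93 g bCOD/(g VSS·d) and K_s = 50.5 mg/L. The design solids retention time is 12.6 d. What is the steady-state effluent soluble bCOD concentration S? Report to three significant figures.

From the Monod/SRT balance for a CMAS, S = K_s·(1+k_d θ_c)/[θ_c·(Y k − k_d) − 1] = 50.5 × (1 + 0.0690 × 12.6) / [12.6 × (0.407 × 6.93 − 0.0690) − 1] = 94.40 / 33.67 = 2.804 mg/L.

S ≈ 2.80 mg/L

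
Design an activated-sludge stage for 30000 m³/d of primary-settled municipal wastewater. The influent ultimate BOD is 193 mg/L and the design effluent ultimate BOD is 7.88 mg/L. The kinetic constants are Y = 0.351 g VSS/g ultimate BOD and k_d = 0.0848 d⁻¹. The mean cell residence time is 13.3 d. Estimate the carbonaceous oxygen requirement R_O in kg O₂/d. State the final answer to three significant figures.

R_O ≈ 4250 kg O₂/d

The observed yield is Y_obs = Y/(1 + k_d·θ_c) = 0.351 / (1 + 0.0848 × 13.3) = 0.351 / 2.128 = 0.1650 g VSS per g ultimate BOD removed.
ΔS = 193 − 7.88 = 185.1 mg/L, so the substrate removal rate is 30000 × 185.1/1000 = 5554 kg ultimate BOD/d.
P_X = Y_obs·Q·(S₀ − S) = 0.1650 × 5554 = 916.1 kg VSS/d.
R_O = Q·ΔS − 1.42 P_X = 5554 − 1301 = 4253 kg O₂/d.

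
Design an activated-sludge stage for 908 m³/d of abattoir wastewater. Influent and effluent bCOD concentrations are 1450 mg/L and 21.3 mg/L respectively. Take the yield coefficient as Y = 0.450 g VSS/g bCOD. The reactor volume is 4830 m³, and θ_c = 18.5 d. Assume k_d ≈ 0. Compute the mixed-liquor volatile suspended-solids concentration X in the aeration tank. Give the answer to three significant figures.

X ≈ 2240 mg/L

Without decay, X = Y Q (S₀−S) θ_c / V = 0.450 × 908 × (1450 − 21.3) × 18.5 / 4830 = 2236 mg/L.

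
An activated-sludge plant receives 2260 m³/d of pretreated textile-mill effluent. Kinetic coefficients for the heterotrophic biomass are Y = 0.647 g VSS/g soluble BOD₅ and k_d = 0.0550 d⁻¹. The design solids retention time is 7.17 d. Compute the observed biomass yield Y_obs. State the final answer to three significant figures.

Y_obs ≈ 0.464 g VSS/g soluble BOD₅

The observed yield is Y_obs = Y/(1 + k_d·θ_c) = 0.647 / (1 + 0.0550 × 7.17) = 0.647 / 1.394 = 0.4640 g VSS per g soluble BOD₅ removed.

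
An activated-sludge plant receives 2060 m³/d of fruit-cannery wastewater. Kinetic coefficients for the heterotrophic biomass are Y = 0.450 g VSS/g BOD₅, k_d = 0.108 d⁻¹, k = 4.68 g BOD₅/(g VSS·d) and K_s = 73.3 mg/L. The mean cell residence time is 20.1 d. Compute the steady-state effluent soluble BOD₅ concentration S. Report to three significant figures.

S ≈ 5.94 mg/L

For a completely mixed reactor with recycle the Lawrence–McCarty relation gives S = K_s·(1 + k_d·θ_c) / [θ_c·(Y·k − k_d) − 1] = 73.3 × (1 + 0.108 × 20.1) / [20.1 × (0.450 × 4.68 − 0.108) − 1] = 232.4 / 39.16 = 5.935 mg/L.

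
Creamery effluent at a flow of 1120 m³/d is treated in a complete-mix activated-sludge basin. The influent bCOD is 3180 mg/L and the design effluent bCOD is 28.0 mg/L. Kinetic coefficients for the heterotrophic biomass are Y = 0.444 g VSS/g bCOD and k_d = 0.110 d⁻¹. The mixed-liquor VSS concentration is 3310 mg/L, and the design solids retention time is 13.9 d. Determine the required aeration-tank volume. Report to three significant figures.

Steady-state biomass mass balance: V·X·(1 + k_d·θ_c) = Y·Q·(S₀ − S)·θ_c, so V = 0.444 × 1120 × (3180 − 28.0) × 13.9 / [3310 × (1 + 0.110 × 13.9)] = 2.18×10^7 / 8371 = 2603 m³.

V ≈ 2600 m³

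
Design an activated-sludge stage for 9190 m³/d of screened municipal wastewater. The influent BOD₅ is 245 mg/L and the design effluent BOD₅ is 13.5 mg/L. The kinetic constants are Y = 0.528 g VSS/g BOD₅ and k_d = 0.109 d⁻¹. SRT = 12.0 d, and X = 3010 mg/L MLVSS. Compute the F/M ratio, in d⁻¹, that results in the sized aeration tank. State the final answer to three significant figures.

Steady-state biomass mass balance: V·X·(1 + k_d·θ_c) = Y·Q·(S₀ − S)·θ_c, so V = 0.528 × 9190 × (245 − 13.5) × 12.0 / [3010 × (1 + 0.109 × 12.0)] = 1.35×10^7 / 6947 = 1940 m³.
F/M = Q·S₀ / (V·X) = 9190 × 245 / (1940 × 3010) = 0.3855 g BOD₅·(g VSS·d)⁻¹.

F/M ≈ 0.386 d⁻¹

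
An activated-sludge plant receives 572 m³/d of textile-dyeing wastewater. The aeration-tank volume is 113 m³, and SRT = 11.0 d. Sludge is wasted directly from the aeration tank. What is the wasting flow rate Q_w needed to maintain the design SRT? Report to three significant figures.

For wasting at MLVSS concentration, Q_w = V/θ_c = 113.0/11.0 = 10.27 m³/d.

Q_w ≈ 10.3 m³/d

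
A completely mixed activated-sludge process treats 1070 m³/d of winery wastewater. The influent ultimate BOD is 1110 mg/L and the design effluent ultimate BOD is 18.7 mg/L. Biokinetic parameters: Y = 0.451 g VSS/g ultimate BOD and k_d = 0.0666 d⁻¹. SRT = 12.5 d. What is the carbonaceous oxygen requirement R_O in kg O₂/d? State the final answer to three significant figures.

R_O ≈ 760 kg O₂/d

Observed yield with endogenous decay: Y_obs = Y / (1 + k_d·θ_c) = 0.451 / (1 + 0.0666 × 12.5) = 0.451 / 1.833 = 0.2461 g VSS/g ultimate BOD.
Q·(S₀ − S) = 1070 × (1110 − 18.7) × 10⁻³ = 1168 kg/d removed.
P_X = Y_obs·Q·(S₀ − S) = 0.2461 × 1168 = 287.4 kg VSS/d.
Carbonaceous O₂ demand = substrate oxidised − cell-mass equivalent = 1168 − 1.42 × 287.4 = 759.6 kg O₂/d.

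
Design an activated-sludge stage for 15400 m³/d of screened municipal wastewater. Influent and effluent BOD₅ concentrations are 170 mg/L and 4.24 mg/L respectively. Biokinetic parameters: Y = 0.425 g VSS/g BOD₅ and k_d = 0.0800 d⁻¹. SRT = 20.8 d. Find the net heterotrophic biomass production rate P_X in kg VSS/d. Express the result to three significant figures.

P_X ≈ 407 kg VSS/d

Y_obs = Y / (1 + k_d θ_c) = 0.425 / (1 + 0.0800 × 20.8) = 0.425 / 2.664 = 0.1595.
Mass of BOD₅ removed per day: Q(S₀ − S) = 15400 × 165.8 g/m³ = 2553 kg/d.
So the net sludge growth is P_X = 0.1595 × 2553 = 407.2 kg VSS/d.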